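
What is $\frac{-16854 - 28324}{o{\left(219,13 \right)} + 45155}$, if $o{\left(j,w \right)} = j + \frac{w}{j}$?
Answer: $- \frac{9893982}{9936919} \approx -0.99568$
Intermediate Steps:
$\frac{-16854 - 28324}{o{\left(219,13 \right)} + 45155} = \frac{-16854 - 28324}{\left(219 + \frac{13}{219}\right) + 45155} = - \frac{45178}{\left(219 + 13 \cdot \frac{1}{219}\right) + 45155} = - \frac{45178}{\left(219 + \frac{13}{219}\right) + 45155} = - \frac{45178}{\frac{47974}{219} + 45155} = - \frac{45178}{\frac{9936919}{219}} = \left(-45178\right) \frac{219}{9936919} = - \frac{9893982}{9936919}$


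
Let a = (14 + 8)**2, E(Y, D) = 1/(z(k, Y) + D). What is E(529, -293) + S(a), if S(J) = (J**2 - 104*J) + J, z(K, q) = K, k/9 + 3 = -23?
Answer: 97180907/527 ≈ 1.8440e+5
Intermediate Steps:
k = -234 (k = -27 + 9*(-23) = -27 - 207 = -234)
E(Y, D) = 1/(-234 + D)
a = 484 (a = 22**2 = 484)
S(J) = J**2 - 103*J
E(529, -293) + S(a) = 1/(-234 - 293) + 484*(-103 + 484) = 1/(-527) + 484*381 = -1/527 + 184404 = 97180907/527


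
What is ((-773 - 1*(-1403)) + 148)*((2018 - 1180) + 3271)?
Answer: 3196802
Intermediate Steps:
((-773 - 1*(-1403)) + 148)*((2018 - 1180) + 3271) = ((-773 + 1403) + 148)*(838 + 3271) = (630 + 148)*4109 = 778*4109 = 3196802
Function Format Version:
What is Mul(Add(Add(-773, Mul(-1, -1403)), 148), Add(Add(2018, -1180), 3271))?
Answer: 3196802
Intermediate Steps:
Mul(Add(Add(-773, Mul(-1, -1403)), 148), Add(Add(2018, -1180), 3271)) = Mul(Add(Add(-773, 1403), 148), Add(838, 3271)) = Mul(Add(630, 148), 4109) = Mul(778, 4109) = 3196802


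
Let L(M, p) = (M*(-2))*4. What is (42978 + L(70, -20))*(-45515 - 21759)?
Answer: -2853628532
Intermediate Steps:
L(M, p) = -8*M (L(M, p) = -2*M*4 = -8*M)
(42978 + L(70, -20))*(-45515 - 21759) = (42978 - 8*70)*(-45515 - 21759) = (42978 - 560)*(-67274) = 42418*(-67274) = -2853628532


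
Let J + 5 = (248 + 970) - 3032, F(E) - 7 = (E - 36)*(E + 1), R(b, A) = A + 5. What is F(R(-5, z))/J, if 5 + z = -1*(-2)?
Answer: 95/1819 ≈ 0.052226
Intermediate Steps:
z = -3 (z = -5 - 1*(-2) = -5 + 2 = -3)
R(b, A) = 5 + A
F(E) = 7 + (1 + E)*(-36 + E) (F(E) = 7 + (E - 36)*(E + 1) = 7 + (-36 + E)*(1 + E) = 7 + (1 + E)*(-36 + E))
J = -1819 (J = -5 + ((248 + 970) - 3032) = -5 + (1218 - 3032) = -5 - 1814 = -1819)
F(R(-5, z))/J = (-29 + (5 - 3)² - 35*(5 - 3))/(-1819) = (-29 + 2² - 35*2)*(-1/1819) = (-29 + 4 - 70)*(-1/1819) = -95*(-1/1819) = 95/1819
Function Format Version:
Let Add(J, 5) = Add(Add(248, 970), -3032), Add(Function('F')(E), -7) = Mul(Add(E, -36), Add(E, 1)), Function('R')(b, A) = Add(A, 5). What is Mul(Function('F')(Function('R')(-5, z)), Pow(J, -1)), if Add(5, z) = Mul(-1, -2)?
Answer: Rational(95, 1819) ≈ 0.052226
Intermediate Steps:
z = -3 (z = Add(-5, Mul(-1, -2)) = Add(-5, 2) = -3)
Function('R')(b, A) = Add(5, A)
Function('F')(E) = Add(7, Mul(Add(1, E), Add(-36, E))) (Function('F')(E) = Add(7, Mul(Add(E, -36), Add(E, 1))) = Add(7, Mul(Add(-36, E), Add(1, E))) = Add(7, Mul(Add(1, E), Add(-36, E))))
J = -1819 (J = Add(-5, Add(Add(248, 970), -3032)) = Add(-5, Add(1218, -3032)) = Add(-5, -1814) = -1819)
Mul(Function('F')(Function('R')(-5, z)), Pow(J, -1)) = Mul(Add(-29, Pow(Add(5, -3), 2), Mul(-35, Add(5, -3))), Pow(-1819, -1)) = Mul(Add(-29, Pow(2, 2), Mul(-35, 2)), Rational(-1, 1819)) = Mul(Add(-29, 4, -70), Rational(-1, 1819)) = Mul(-95, Rational(-1, 1819)) = Rational(95, 1819)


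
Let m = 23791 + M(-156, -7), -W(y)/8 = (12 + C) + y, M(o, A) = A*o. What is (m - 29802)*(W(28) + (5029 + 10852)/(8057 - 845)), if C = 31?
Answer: 20072151665/7212 ≈ 2.7832e+6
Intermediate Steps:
W(y) = -344 - 8*y (W(y) = -8*((12 + 31) + y) = -8*(43 + y) = -344 - 8*y)
m = 24883 (m = 23791 - 7*(-156) = 23791 + 1092 = 24883)
(m - 29802)*(W(28) + (5029 + 10852)/(8057 - 845)) = (24883 - 29802)*((-344 - 8*28) + (5029 + 10852)/(8057 - 845)) = -4919*((-344 - 224) + 15881/7212) = -4919*(-568 + 15881*(1/7212)) = -4919*(-568 + 15881/7212) = -4919*(-4080535/7212) = 20072151665/7212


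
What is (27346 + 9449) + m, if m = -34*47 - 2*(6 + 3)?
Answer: 35179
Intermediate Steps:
m = -1616 (m = -1598 - 2*9 = -1598 - 18 = -1616)
(27346 + 9449) + m = (27346 + 9449) - 1616 = 36795 - 1616 = 35179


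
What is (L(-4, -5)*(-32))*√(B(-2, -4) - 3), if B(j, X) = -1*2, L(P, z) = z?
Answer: 160*I*√5 ≈ 357.77*I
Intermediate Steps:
B(j, X) = -2
(L(-4, -5)*(-32))*√(B(-2, -4) - 3) = (-5*(-32))*√(-2 - 3) = 160*√(-5) = 160*(I*√5) = 160*I*√5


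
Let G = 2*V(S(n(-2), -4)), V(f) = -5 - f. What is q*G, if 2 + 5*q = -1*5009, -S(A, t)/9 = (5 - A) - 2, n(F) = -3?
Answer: -491078/5 ≈ -98216.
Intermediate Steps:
S(A, t) = -27 + 9*A (S(A, t) = -9*((5 - A) - 2) = -9*(3 - A) = -27 + 9*A)
q = -5011/5 (q = -⅖ + (-1*5009)/5 = -⅖ + (⅕)*(-5009) = -⅖ - 5009/5 = -5011/5 ≈ -1002.2)
G = 98 (G = 2*(-5 - (-27 + 9*(-3))) = 2*(-5 - (-27 - 27)) = 2*(-5 - 1*(-54)) = 2*(-5 + 54) = 2*49 = 98)
q*G = -5011/5*98 = -491078/5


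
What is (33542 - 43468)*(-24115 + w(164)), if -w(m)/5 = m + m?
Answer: 255644130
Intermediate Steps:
w(m) = -10*m (w(m) = -5*(m + m) = -10*m)
(33542 - 43468)*(-24115 + w(164)) = (33542 - 43468)*(-24115 - 10*164) = -9926*(-24115 - 1640) = -9926*(-25755) = 255644130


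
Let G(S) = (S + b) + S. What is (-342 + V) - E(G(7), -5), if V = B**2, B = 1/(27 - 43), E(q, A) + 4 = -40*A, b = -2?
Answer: -137727/256 ≈ -538.00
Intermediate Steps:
G(S) = -2 + 2*S (G(S) = (S - 2) + S = (-2 + S) + S = -2 + 2*S)
E(q, A) = -4 - 40*A
B = -1/16 (B = 1/(-16) = -1/16 ≈ -0.062500)
V = 1/256 (V = (-1/16)**2 = 1/256 ≈ 0.0039063)
(-342 + V) - E(G(7), -5) = (-342 + 1/256) - (-4 - 40*(-5)) = -87551/256 - (-4 + 200) = -87551/256 - 1*196 = -87551/256 - 196 = -137727/256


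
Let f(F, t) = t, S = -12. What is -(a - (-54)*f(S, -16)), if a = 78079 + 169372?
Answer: -246587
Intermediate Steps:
a = 247451
-(a - (-54)*f(S, -16)) = -(247451 - (-54)*(-16)) = -(247451 - 1*864) = -(247451 - 864) = -1*246587 = -246587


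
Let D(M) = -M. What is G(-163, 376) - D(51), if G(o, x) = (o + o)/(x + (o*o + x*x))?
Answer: 8584045/168321 ≈ 50.998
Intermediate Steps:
G(o, x) = 2*o/(x + o**2 + x**2) (G(o, x) = (2*o)/(x + (o**2 + x**2)) = (2*o)/(x + o**2 + x**2) = 2*o/(x + o**2 + x**2))
G(-163, 376) - D(51) = 2*(-163)/(376 + (-163)**2 + 376**2) - (-1)*51 = 2*(-163)/(376 + 26569 + 141376) - 1*(-51) = 2*(-163)/168321 + 51 = 2*(-163)*(1/168321) + 51 = -326/168321 + 51 = 8584045/168321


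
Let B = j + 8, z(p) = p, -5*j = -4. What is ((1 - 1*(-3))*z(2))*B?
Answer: 352/5 ≈ 70.400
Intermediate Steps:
j = 4/5 (j = -1/5*(-4) = 4/5 ≈ 0.80000)
B = 44/5 (B = 4/5 + 8 = 44/5 ≈ 8.8000)
((1 - 1*(-3))*z(2))*B = ((1 - 1*(-3))*2)*(44/5) = ((1 + 3)*2)*(44/5) = (4*2)*(44/5) = 8*(44/5) = 352/5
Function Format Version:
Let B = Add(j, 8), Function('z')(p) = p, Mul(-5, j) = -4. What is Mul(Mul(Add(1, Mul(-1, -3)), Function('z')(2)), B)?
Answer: Rational(352, 5) ≈ 70.400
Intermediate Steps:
j = Rational(4, 5) (j = Mul(Rational(-1, 5), -4) = Rational(4, 5) ≈ 0.80000)
B = Rational(44, 5) (B = Add(Rational(4, 5), 8) = Rational(44, 5) ≈ 8.8000)
Mul(Mul(Add(1, Mul(-1, -3)), Function('z')(2)), B) = Mul(Mul(Add(1, Mul(-1, -3)), 2), Rational(44, 5)) = Mul(Mul(Add(1, 3), 2), Rational(44, 5)) = Mul(Mul(4, 2), Rational(44, 5)) = Mul(8, Rational(44, 5)) = Rational(352, 5)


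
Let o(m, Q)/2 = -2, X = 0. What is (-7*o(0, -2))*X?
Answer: 0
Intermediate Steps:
o(m, Q) = -4 (o(m, Q) = 2*(-2) = -4)
(-7*o(0, -2))*X = -7*(-4)*0 = 28*0 = 0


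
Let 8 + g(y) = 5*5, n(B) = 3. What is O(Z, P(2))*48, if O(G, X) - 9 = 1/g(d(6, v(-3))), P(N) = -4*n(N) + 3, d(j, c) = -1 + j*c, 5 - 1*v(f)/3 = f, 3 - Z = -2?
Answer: 7392/17 ≈ 434.82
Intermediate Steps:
Z = 5 (Z = 3 - 1*(-2) = 3 + 2 = 5)
v(f) = 15 - 3*f
d(j, c) = -1 + c*j
g(y) = 17 (g(y) = -8 + 5*5 = -8 + 25 = 17)
P(N) = -9 (P(N) = -4*3 + 3 = -12 + 3 = -9)
O(G, X) = 154/17 (O(G, X) = 9 + 1/17 = 154/17)
O(Z, P(2))*48 = (154/17)*48 = 7392/17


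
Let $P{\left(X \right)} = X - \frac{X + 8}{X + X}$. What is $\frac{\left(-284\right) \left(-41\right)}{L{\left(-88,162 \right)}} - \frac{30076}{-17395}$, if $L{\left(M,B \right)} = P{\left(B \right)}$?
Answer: $\frac{4799919092}{65005115} \approx 73.839$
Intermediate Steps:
$P{\left(X \right)} = X - \frac{8 + X}{2 X}$
$L{\left(M,B \right)} = - \frac{1}{2} + B - \frac{4}{B}$
$\frac{\left(-284\right) \left(-41\right)}{L{\left(-88,162 \right)}} - \frac{30076}{-17395} = \frac{\left(-284\right) \left(-41\right)}{- \frac{1}{2} + 162 - \frac{4}{162}} - \frac{30076}{-17395} = \frac{11644}{- \frac{1}{2} + 162 - \frac{2}{81}} - - \frac{30076}{17395} = \frac{11644}{- \frac{1}{2} + 162 - \frac{2}{81}} + \frac{30076}{17395} = \frac{11644}{\frac{26159}{162}} + \frac{30076}{17395} = 11644 \cdot \frac{162}{26159} + \frac{30076}{17395} = \frac{1886328}{26159} + \frac{30076}{17395} = \frac{4799919092}{65005115}$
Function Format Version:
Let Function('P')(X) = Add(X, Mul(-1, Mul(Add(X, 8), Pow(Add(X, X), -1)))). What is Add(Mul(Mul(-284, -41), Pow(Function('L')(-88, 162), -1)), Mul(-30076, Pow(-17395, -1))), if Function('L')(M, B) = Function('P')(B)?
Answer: Rational(4799919092, 65005115) ≈ 73.839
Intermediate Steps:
Function('P')(X) = Add(X, Mul(Rational(-1, 2), Pow(X, -1), Add(8, X))) (Function('P')(X) = Add(X, Mul(-1, Mul(Add(8, X), Pow(Mul(2, X), -1)))) = Add(X, Mul(-1, Mul(Add(8, X), Mul(Rational(1, 2), Pow(X, -1))))) = Add(X, Mul(-1, Mul(Rational(1, 2), Pow(X, -1), Add(8, X)))) = Add(X, Mul(Rational(-1, 2), Pow(X, -1), Add(8, X))))
Function('L')(M, B) = Add(Rational(-1, 2), B, Mul(-4, Pow(B, -1)))
Add(Mul(Mul(-284, -41), Pow(Function('L')(-88, 162), -1)), Mul(-30076, Pow(-17395, -1))) = Add(Mul(Mul(-284, -41), Pow(Add(Rational(-1, 2), 162, Mul(-4, Pow(162, -1))), -1)), Mul(-30076, Pow(-17395, -1))) = Add(Mul(11644, Pow(Add(Rational(-1, 2), 162, Mul(-4, Rational(1, 162))), -1)), Mul(-30076, Rational(-1, 17395))) = Add(Mul(11644, Pow(Add(Rational(-1, 2), 162, Rational(-2, 81)), -1)), Rational(30076, 17395)) = Add(Mul(11644, Pow(Rational(26159, 162), -1)), Rational(30076, 17395)) = Add(Mul(11644, Rational(162, 26159)), Rational(30076, 17395)) = Add(Rational(1886328, 26159), Rational(30076, 17395)) = Rational(4799919092, 65005115)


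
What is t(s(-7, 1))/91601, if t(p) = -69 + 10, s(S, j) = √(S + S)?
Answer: -59/91601 ≈ -0.00064410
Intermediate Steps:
s(S, j) = √2*√S (s(S, j) = √(2*S) = √2*√S)
t(p) = -59
t(s(-7, 1))/91601 = -59/91601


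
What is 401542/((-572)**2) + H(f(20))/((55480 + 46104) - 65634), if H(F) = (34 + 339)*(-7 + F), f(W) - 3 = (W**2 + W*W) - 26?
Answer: 5420297577/588113240 ≈ 9.2164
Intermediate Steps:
f(W) = -23 + 2*W**2 (f(W) = 3 + ((W**2 + W*W) - 26) = 3 + ((W**2 + W**2) - 26) = 3 + (2*W**2 - 26) = 3 + (-26 + 2*W**2) = -23 + 2*W**2)
H(F) = -2611 + 373*F (H(F) = 373*(-7 + F) = -2611 + 373*F)
401542/((-572)**2) + H(f(20))/((55480 + 46104) - 65634) = 401542/((-572)**2) + (-2611 + 373*(-23 + 2*20**2))/((55480 + 46104) - 65634) = 401542/327184 + (-2611 + 373*(-23 + 2*400))/(101584 - 65634) = 401542*(1/327184) + (-2611 + 373*(-23 + 800))/35950 = 200771/163592 + (-2611 + 373*777)*(1/35950) = 200771/163592 + (-2611 + 289821)*(1/35950) = 200771/163592 + 287210*(1/35950) = 200771/163592 + 28721/3595 = 5420297577/588113240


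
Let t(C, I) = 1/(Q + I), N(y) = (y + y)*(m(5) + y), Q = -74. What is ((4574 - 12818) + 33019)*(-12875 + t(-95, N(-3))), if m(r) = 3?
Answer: -23604406025/74 ≈ -3.1898e+8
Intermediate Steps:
N(y) = 2*y*(3 + y) (N(y) = (y + y)*(3 + y) = (2*y)*(3 + y) = 2*y*(3 + y))
t(C, I) = 1/(-74 + I)
((4574 - 12818) + 33019)*(-12875 + t(-95, N(-3))) = ((4574 - 12818) + 33019)*(-12875 + 1/(-74 + 2*(-3)*(3 - 3))) = (-8244 + 33019)*(-12875 + 1/(-74 + 2*(-3)*0)) = 24775*(-12875 + 1/(-74 + 0)) = 24775*(-12875 + 1/(-74)) = 24775*(-12875 - 1/74) = 24775*(-952751/74) = -23604406025/74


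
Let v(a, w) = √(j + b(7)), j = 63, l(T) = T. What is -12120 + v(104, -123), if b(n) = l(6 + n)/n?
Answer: -12120 + √3178/7 ≈ -12112.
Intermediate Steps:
b(n) = (6 + n)/n
v(a, w) = √3178/7 (v(a, w) = √(63 + (6 + 7)/7) = √(63 + (⅐)*13) = √(63 + 13/7) = √(454/7) = √3178/7)
-12120 + v(104, -123) = -12120 + √3178/7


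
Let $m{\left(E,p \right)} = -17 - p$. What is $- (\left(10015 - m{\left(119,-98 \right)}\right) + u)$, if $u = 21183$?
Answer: $-31117$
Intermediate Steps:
$- (\left(10015 - m{\left(119,-98 \right)}\right) + u) = - (\left(10015 - \left(-17 - -98\right)\right) + 21183) = - (\left(10015 - \left(-17 + 98\right)\right) + 21183) = - (\left(10015 - 81\right) + 21183) = - (9934 + 21183) = \left(-1\right) 31117 = -31117$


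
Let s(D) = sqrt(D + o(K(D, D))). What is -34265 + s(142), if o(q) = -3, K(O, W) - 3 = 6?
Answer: -34265 + sqrt(139) ≈ -34253.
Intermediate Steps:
K(O, W) = 9 (K(O, W) = 3 + 6 = 9)
s(D) = sqrt(-3 + D) (s(D) = sqrt(D - 3) = sqrt(-3 + D))
-34265 + s(142) = -34265 + sqrt(-3 + 142) = -34265 + sqrt(139)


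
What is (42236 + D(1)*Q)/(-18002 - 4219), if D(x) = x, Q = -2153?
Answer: -13361/7407 ≈ -1.8038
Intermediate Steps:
(42236 + D(1)*Q)/(-18002 - 4219) = (42236 + 1*(-2153))/(-18002 - 4219) = (42236 - 2153)/(-22221) = 40083*(-1/22221) = -13361/7407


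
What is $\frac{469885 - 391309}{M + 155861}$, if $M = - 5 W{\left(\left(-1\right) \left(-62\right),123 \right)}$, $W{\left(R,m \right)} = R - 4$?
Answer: $\frac{26192}{51857} \approx 0.50508$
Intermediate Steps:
$W{\left(R,m \right)} = -4 + R$
$M = -290$ ($M = - 5 \left(-4 - -62\right) = - 5 \left(-4 + 62\right) = \left(-5\right) 58 = -290$)
$\frac{469885 - 391309}{M + 155861} = \frac{469885 - 391309}{-290 + 155861} = \frac{78576}{155571} = 78576 \cdot \frac{1}{155571} = \frac{26192}{51857}$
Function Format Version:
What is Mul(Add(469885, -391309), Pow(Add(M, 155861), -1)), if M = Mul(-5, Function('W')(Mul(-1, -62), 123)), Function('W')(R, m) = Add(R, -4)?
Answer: Rational(26192, 51857) ≈ 0.50508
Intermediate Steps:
Function('W')(R, m) = Add(-4, R)
M = -290 (M = Mul(-5, Add(-4, Mul(-1, -62))) = Mul(-5, Add(-4, 62)) = Mul(-5, 58) = -290)
Mul(Add(469885, -391309), Pow(Add(M, 155861), -1)) = Mul(Add(469885, -391309), Pow(Add(-290, 155861), -1)) = Mul(78576, Pow(155571, -1)) = Mul(78576, Rational(1, 155571)) = Rational(26192, 51857)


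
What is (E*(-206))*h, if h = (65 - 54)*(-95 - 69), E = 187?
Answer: 69493688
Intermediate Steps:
h = -1804 (h = 11*(-164) = -1804)
(E*(-206))*h = (187*(-206))*(-1804) = -38522*(-1804) = 69493688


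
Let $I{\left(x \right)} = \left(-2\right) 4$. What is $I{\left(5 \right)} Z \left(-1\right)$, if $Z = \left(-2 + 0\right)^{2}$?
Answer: $32$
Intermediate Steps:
$Z = 4$ ($Z = \left(-2\right)^{2} = 4$)
$I{\left(x \right)} = -8$
$I{\left(5 \right)} Z \left(-1\right) = \left(-8\right) 4 \left(-1\right) = \left(-32\right) \left(-1\right) = 32$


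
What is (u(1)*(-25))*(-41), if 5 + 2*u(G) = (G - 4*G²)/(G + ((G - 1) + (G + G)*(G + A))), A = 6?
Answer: -2665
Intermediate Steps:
u(G) = -5/2 + (G - 4*G²)/(2*(-1 + 2*G + 2*G*(6 + G))) (u(G) = -5/2 + ((G - 4*G²)/(G + ((G - 1) + (G + G)*(G + 6))))/2 = -5/2 + ((G - 4*G²)/(G + ((-1 + G) + (2*G)*(6 + G))))/2 = -5/2 + ((G - 4*G²)/(G + ((-1 + G) + 2*G*(6 + G))))/2 = -5/2 + ((G - 4*G²)/(G + (-1 + G + 2*G*(6 + G))))/2 = -5/2 + ((G - 4*G²)/(-1 + 2*G + 2*G*(6 + G)))/2 = -5/2 + (G - 4*G²)/(2*(-1 + 2*G + 2*G*(6 + G))))
(u(1)*(-25))*(-41) = (((5 - 69*1 - 14*1²)/(2*(-1 + 2*1² + 14*1)))*(-25))*(-41) = (((5 - 69 - 14*1)/(2*(-1 + 2*1 + 14)))*(-25))*(-41) = (((5 - 69 - 14)/(2*(-1 + 2 + 14)))*(-25))*(-41) = (((½)*(-78)/15)*(-25))*(-41) = (((½)*(1/15)*(-78))*(-25))*(-41) = -13/5*(-25)*(-41) = 65*(-41) = -2665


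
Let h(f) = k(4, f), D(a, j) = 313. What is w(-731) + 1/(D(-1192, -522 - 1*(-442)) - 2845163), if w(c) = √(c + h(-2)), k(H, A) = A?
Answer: -1/2844850 + I*√733 ≈ -3.5151e-7 + 27.074*I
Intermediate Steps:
h(f) = f
w(c) = √(-2 + c) (w(c) = √(c - 2) = √(-2 + c))
w(-731) + 1/(D(-1192, -522 - 1*(-442)) - 2845163) = √(-2 - 731) + 1/(313 - 2845163) = √(-733) + 1/(-2844850) = I*√733 - 1/2844850 = -1/2844850 + I*√733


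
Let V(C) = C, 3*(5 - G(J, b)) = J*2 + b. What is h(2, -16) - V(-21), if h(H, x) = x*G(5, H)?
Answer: 5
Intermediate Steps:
G(J, b) = 5 - 2*J/3 - b/3 (G(J, b) = 5 - (J*2 + b)/3 = 5 - (2*J + b)/3 = 5 - (b + 2*J)/3 = 5 + (-2*J/3 - b/3) = 5 - 2*J/3 - b/3)
h(H, x) = x*(5/3 - H/3) (h(H, x) = x*(5 - ⅔*5 - H/3) = x*(5 - 10/3 - H/3) = x*(5/3 - H/3))
h(2, -16) - V(-21) = (⅓)*(-16)*(5 - 1*2) - 1*(-21) = (⅓)*(-16)*(5 - 2) + 21 = (⅓)*(-16)*3 + 21 = -16 + 21 = 5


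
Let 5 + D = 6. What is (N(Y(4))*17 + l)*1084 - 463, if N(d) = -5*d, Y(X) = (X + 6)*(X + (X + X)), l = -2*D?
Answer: -11059431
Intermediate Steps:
D = 1 (D = -5 + 6 = 1)
l = -2 (l = -2*1 = -2)
Y(X) = 3*X*(6 + X) (Y(X) = (6 + X)*(X + 2*X) = (6 + X)*(3*X) = 3*X*(6 + X))
(N(Y(4))*17 + l)*1084 - 463 = (-15*4*(6 + 4)*17 - 2)*1084 - 463 = (-15*4*10*17 - 2)*1084 - 463 = (-5*120*17 - 2)*1084 - 463 = (-600*17 - 2)*1084 - 463 = (-10200 - 2)*1084 - 463 = -10202*1084 - 463 = -11058968 - 463 = -11059431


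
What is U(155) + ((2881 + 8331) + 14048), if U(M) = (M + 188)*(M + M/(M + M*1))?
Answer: 157193/2 ≈ 78597.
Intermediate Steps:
U(M) = (½ + M)*(188 + M) (U(M) = (188 + M)*(M + M/(M + M)) = (188 + M)*(M + M/((2*M))) = (188 + M)*(M + M*(1/(2*M))) = (188 + M)*(M + ½) = (188 + M)*(½ + M) = (½ + M)*(188 + M))
U(155) + ((2881 + 8331) + 14048) = (94 + 155² + (377/2)*155) + ((2881 + 8331) + 14048) = (94 + 24025 + 58435/2) + (11212 + 14048) = 106673/2 + 25260 = 157193/2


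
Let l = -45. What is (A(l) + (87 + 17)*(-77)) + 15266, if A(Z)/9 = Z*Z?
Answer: 25483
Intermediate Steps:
A(Z) = 9*Z² (A(Z) = 9*(Z*Z) = 9*Z²)
(A(l) + (87 + 17)*(-77)) + 15266 = (9*(-45)² + (87 + 17)*(-77)) + 15266 = (9*2025 + 104*(-77)) + 15266 = (18225 - 8008) + 15266 = 10217 + 15266 = 25483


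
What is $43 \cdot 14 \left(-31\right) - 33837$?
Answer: $-52499$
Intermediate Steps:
$43 \cdot 14 \left(-31\right) - 33837 = 602 \left(-31\right) - 33837 = -18662 - 33837 = -52499$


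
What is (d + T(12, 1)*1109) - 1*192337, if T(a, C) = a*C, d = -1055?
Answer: -180084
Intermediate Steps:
T(a, C) = C*a
(d + T(12, 1)*1109) - 1*192337 = (-1055 + (1*12)*1109) - 1*192337 = (-1055 + 12*1109) - 192337 = (-1055 + 13308) - 192337 = 12253 - 192337 = -180084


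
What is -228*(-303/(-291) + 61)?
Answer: -1372104/97 ≈ -14145.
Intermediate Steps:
-228*(-303/(-291) + 61) = -228*(-303*(-1/291) + 61) = -228*(101/97 + 61) = -228*6018/97 = -1372104/97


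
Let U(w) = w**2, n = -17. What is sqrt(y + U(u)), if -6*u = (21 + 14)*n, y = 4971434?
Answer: sqrt(179325649)/6 ≈ 2231.9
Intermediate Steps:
u = 595/6 (u = -(21 + 14)*(-17)/6 = -35*(-17)/6 = -1/6*(-595) = 595/6 ≈ 99.167)
sqrt(y + U(u)) = sqrt(4971434 + (595/6)**2) = sqrt(4971434 + 354025/36) = sqrt(179325649/36) = sqrt(179325649)/6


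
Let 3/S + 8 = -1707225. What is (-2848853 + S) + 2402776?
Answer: -761557374944/1707233 ≈ -4.4608e+5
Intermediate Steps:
S = -3/1707233 (S = 3/(-8 - 1707225) = 3/(-1707233) = 3*(-1/1707233) = -3/1707233 ≈ -1.7572e-6)
(-2848853 + S) + 2402776 = (-2848853 - 3/1707233) + 2402776 = -4863655853752/1707233 + 2402776 = -761557374944/1707233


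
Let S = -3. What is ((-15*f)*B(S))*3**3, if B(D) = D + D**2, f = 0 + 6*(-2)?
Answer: 29160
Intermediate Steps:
f = -12 (f = 0 - 12 = -12)
((-15*f)*B(S))*3**3 = ((-15*(-12))*(-3*(1 - 3)))*3**3 = (180*(-3*(-2)))*27 = (180*6)*27 = 1080*27 = 29160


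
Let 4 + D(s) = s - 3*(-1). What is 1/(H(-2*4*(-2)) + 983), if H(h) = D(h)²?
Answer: 1/1208 ≈ 0.00082781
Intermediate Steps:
D(s) = -1 + s (D(s) = -4 + (s - 3*(-1)) = -4 + (s + 3) = -4 + (3 + s) = -1 + s)
H(h) = (-1 + h)²
1/(H(-2*4*(-2)) + 983) = 1/((-1 - 2*4*(-2))² + 983) = 1/((-1 - 8*(-2))² + 983) = 1/((-1 + 16)² + 983) = 1/(15² + 983) = 1/(225 + 983) = 1/1208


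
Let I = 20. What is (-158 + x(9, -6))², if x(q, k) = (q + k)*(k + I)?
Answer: 13456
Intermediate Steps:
x(q, k) = (20 + k)*(k + q) (x(q, k) = (q + k)*(k + 20) = (k + q)*(20 + k) = (20 + k)*(k + q))
(-158 + x(9, -6))² = (-158 + ((-6)² + 20*(-6) + 20*9 - 6*9))² = (-158 + (36 - 120 + 180 - 54))² = (-158 + 42)² = (-116)² = 13456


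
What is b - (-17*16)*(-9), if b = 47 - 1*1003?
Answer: -3404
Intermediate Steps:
b = -956 (b = 47 - 1003 = -956)
b - (-17*16)*(-9) = -956 - (-17*16)*(-9) = -956 - (-272)*(-9) = -956 - 1*2448 = -956 - 2448 = -3404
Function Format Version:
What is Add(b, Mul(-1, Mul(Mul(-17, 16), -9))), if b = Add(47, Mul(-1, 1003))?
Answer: -3404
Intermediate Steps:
b = -956 (b = Add(47, -1003) = -956)
Add(b, Mul(-1, Mul(Mul(-17, 16), -9))) = Add(-956, Mul(-1, Mul(Mul(-17, 16), -9))) = Add(-956, Mul(-1, Mul(-272, -9))) = Add(-956, Mul(-1, 2448)) = Add(-956, -2448) = -3404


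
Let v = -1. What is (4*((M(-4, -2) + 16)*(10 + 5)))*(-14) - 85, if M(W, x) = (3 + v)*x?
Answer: -10165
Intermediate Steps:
M(W, x) = 2*x (M(W, x) = (3 - 1)*x = 2*x)
(4*((M(-4, -2) + 16)*(10 + 5)))*(-14) - 85 = (4*((2*(-2) + 16)*(10 + 5)))*(-14) - 85 = (4*((-4 + 16)*15))*(-14) - 85 = (4*(12*15))*(-14) - 85 = (4*180)*(-14) - 85 = 720*(-14) - 85 = -10080 - 85 = -10165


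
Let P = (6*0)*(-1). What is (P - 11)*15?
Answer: -165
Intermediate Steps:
P = 0 (P = 0*(-1) = 0)
(P - 11)*15 = (0 - 11)*15 = -11*15 = -165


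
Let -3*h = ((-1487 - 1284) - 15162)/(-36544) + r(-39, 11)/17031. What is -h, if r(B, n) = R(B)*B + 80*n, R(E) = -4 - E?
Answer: 287693083/1867142592 ≈ 0.15408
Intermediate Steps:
r(B, n) = 80*n + B*(-4 - B) (r(B, n) = (-4 - B)*B + 80*n = B*(-4 - B) + 80*n = 80*n + B*(-4 - B))
h = -287693083/1867142592 (h = -(((-1487 - 1284) - 15162)/(-36544) + (80*11 - 1*(-39)*(4 - 39))/17031)/3 = -((-2771 - 15162)*(-1/36544) + (880 - 1*(-39)*(-35))*(1/17031))/3 = -(-17933*(-1/36544) + (880 - 1365)*(1/17031))/3 = -(17933/36544 - 485*1/17031)/3 = -(17933/36544 - 485/17031)/3 = -1/3*287693083/622380864 = -287693083/1867142592 ≈ -0.15408)
-h = -1*(-287693083/1867142592) = 287693083/1867142592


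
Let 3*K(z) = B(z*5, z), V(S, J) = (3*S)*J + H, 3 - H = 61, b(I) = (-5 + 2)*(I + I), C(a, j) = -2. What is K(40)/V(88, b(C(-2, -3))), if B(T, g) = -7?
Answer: -7/9330 ≈ -0.00075027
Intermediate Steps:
b(I) = -6*I
H = -58 (H = 3 - 1*61 = 3 - 61 = -58)
V(S, J) = -58 + 3*J*S (V(S, J) = (3*S)*J - 58 = 3*J*S - 58 = -58 + 3*J*S)
K(z) = -7/3 (K(z) = (⅓)*(-7) = -7/3)
K(40)/V(88, b(C(-2, -3))) = -7/(3*(-58 + 3*(-6*(-2))*88)) = -7/(3*(-58 + 3*12*88)) = -7/(3*(-58 + 3168)) = -7/3/3110 = -7/3*1/3110 = -7/9330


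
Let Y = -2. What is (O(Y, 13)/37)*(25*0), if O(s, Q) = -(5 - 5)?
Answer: 0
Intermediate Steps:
O(s, Q) = 0 (O(s, Q) = -1*0 = 0)
(O(Y, 13)/37)*(25*0) = (0/37)*(25*0) = (0*(1/37))*0 = 0*0 = 0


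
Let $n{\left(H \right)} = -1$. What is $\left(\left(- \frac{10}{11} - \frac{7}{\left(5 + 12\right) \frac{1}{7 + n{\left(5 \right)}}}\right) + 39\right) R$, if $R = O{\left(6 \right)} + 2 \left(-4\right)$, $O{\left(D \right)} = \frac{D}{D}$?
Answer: $- \frac{46627}{187} \approx -249.34$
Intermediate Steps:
$O{\left(D \right)} = 1$
$R = -7$ ($R = 1 + 2 \left(-4\right) = 1 - 8 = -7$)
$\left(\left(- \frac{10}{11} - \frac{7}{\left(5 + 12\right) \frac{1}{7 + n{\left(5 \right)}}}\right) + 39\right) R = \left(\left(- \frac{10}{11} - \frac{7}{\left(5 + 12\right) \frac{1}{7 - 1}}\right) + 39\right) \left(-7\right) = \left(\left(\left(-10\right) \frac{1}{11} - \frac{7}{17 \cdot \frac{1}{6}}\right) + 39\right) \left(-7\right) = \left(\left(- \frac{10}{11} - \frac{7}{17 \cdot \frac{1}{6}}\right) + 39\right) \left(-7\right) = \left(\left(- \frac{10}{11} - \frac{7}{\frac{17}{6}}\right) + 39\right) \left(-7\right) = \left(\left(- \frac{10}{11} - \frac{42}{17}\right) + 39\right) \left(-7\right) = \left(- \frac{632}{187} + 39\right) \left(-7\right) = \frac{6661}{187} \left(-7\right) = - \frac{46627}{187}$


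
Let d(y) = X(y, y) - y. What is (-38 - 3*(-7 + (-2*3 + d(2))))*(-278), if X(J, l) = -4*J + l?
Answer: -6950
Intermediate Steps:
X(J, l) = l - 4*J
d(y) = -4*y (d(y) = (y - 4*y) - y = -3*y - y = -4*y)
(-38 - 3*(-7 + (-2*3 + d(2))))*(-278) = (-38 - 3*(-7 + (-2*3 - 4*2)))*(-278) = (-38 - 3*(-7 + (-6 - 8)))*(-278) = (-38 - 3*(-7 - 14))*(-278) = (-38 - 3*(-21))*(-278) = (-38 + 63)*(-278) = 25*(-278) = -6950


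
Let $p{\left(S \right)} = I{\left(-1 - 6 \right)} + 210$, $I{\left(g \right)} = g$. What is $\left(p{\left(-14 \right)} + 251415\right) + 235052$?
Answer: $486670$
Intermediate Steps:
$p{\left(S \right)} = 203$ ($p{\left(S \right)} = \left(-1 - 6\right) + 210 = -7 + 210 = 203$)
$\left(p{\left(-14 \right)} + 251415\right) + 235052 = \left(203 + 251415\right) + 235052 = 251618 + 235052 = 486670$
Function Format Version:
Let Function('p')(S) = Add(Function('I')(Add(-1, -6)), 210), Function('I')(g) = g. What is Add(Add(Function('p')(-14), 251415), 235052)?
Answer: 486670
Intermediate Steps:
Function('p')(S) = 203 (Function('p')(S) = Add(Add(-1, -6), 210) = Add(-7, 210) = 203)
Add(Add(Function('p')(-14), 251415), 235052) = Add(Add(203, 251415), 235052) = Add(251618, 235052) = 486670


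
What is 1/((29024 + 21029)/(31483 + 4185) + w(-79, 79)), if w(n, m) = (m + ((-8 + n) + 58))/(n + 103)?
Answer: 26751/93271 ≈ 0.28681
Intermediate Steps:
w(n, m) = (50 + m + n)/(103 + n) (w(n, m) = (m + (50 + n))/(103 + n) = (50 + m + n)/(103 + n))
1/((29024 + 21029)/(31483 + 4185) + w(-79, 79)) = 1/((29024 + 21029)/(31483 + 4185) + (50 + 79 - 79)/(103 - 79)) = 1/(50053/35668 + 50/24) = 1/(50053*(1/35668) + (1/24)*50) = 1/(50053/35668 + 25/12) = 1/(93271/26751) = 26751/93271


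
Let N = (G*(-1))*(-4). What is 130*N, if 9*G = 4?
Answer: 2080/9 ≈ 231.11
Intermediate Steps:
G = 4/9 (G = (⅑)*4 = 4/9 ≈ 0.44444)
N = 16/9 (N = ((4/9)*(-1))*(-4) = -4/9*(-4) = 16/9 ≈ 1.7778)
130*N = 130*(16/9) = 2080/9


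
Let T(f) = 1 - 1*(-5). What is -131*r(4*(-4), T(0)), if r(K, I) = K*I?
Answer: 12576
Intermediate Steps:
T(f) = 6 (T(f) = 1 + 5 = 6)
r(K, I) = I*K
-131*r(4*(-4), T(0)) = -786*4*(-4) = -786*(-16) = -131*(-96) = 12576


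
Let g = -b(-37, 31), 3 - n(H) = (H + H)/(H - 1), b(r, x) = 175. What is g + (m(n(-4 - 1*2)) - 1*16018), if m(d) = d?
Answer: -113342/7 ≈ -16192.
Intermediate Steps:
n(H) = 3 - 2*H/(-1 + H) (n(H) = 3 - (H + H)/(H - 1) = 3 - 2*H/(-1 + H))
g = -175 (g = -1*175 = -175)
g + (m(n(-4 - 1*2)) - 1*16018) = -175 + ((-3 + (-4 - 1*2))/(-1 + (-4 - 1*2)) - 1*16018) = -175 + ((-3 + (-4 - 2))/(-1 + (-4 - 2)) - 16018) = -175 + ((-3 - 6)/(-1 - 6) - 16018) = -175 + (-9/(-7) - 16018) = -175 + (-1/7*(-9) - 16018) = -175 + (9/7 - 16018) = -175 - 112117/7 = -113342/7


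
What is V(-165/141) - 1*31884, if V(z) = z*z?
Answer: -70428731/2209 ≈ -31883.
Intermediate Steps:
V(z) = z**2
V(-165/141) - 1*31884 = (-165/141)**2 - 1*31884 = (-165*1/141)**2 - 31884 = (-55/47)**2 - 31884 = 3025/2209 - 31884 = -70428731/2209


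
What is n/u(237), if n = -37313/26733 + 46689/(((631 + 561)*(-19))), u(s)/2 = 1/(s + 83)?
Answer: -2203370380/3983217 ≈ -553.16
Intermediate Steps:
u(s) = 2/(83 + s) (u(s) = 2/(s + 83) = 2/(83 + s))
n = -110168519/31865736 (n = -37313*1/26733 + 46689/((1192*(-19))) = -37313/26733 + 46689/(-22648) = -37313/26733 + 46689*(-1/22648) = -37313/26733 - 46689/22648 = -110168519/31865736 ≈ -3.4573)
n/u(237) = -110168519/(31865736*(2/(83 + 237))) = -110168519/(31865736*(2/320)) = -110168519/(31865736*(2*(1/320))) = -110168519/(31865736*1/160) = -110168519/31865736*160 = -2203370380/3983217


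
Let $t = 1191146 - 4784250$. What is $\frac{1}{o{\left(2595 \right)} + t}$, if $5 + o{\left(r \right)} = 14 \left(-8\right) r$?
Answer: $- \frac{1}{3883749} \approx -2.5748 \cdot 10^{-7}$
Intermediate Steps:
$t = -3593104$
$o{\left(r \right)} = -5 - 112 r$ ($o{\left(r \right)} = -5 + 14 \left(-8\right) r = -5 - 112 r$)
$\frac{1}{o{\left(2595 \right)} + t} = \frac{1}{\left(-5 - 290640\right) - 3593104} = \frac{1}{-290645 - 3593104} = \frac{1}{-3883749} = - \frac{1}{3883749}$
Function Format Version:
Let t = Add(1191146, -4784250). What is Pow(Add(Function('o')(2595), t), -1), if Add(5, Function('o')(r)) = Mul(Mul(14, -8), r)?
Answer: Rational(-1, 3883749) ≈ -2.5748e-7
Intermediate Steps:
t = -3593104
Function('o')(r) = Add(-5, Mul(-112, r)) (Function('o')(r) = Add(-5, Mul(Mul(14, -8), r)) = Add(-5, Mul(-112, r)))
Pow(Add(Function('o')(2595), t), -1) = Pow(Add(Add(-5, Mul(-112, 2595)), -3593104), -1) = Pow(Add(Add(-5, -290640), -3593104), -1) = Pow(Add(-290645, -3593104), -1) = Pow(-3883749, -1) = Rational(-1, 3883749)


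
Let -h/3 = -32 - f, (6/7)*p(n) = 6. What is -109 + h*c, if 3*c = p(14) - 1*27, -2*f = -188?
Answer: -2629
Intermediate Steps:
f = 94 (f = -1/2*(-188) = 94)
p(n) = 7 (p(n) = (7/6)*6 = 7)
h = 378 (h = -3*(-32 - 1*94) = -3*(-32 - 94) = -3*(-126) = 378)
c = -20/3 (c = (7 - 1*27)/3 = (7 - 27)/3 = (1/3)*(-20) = -20/3 ≈ -6.6667)
-109 + h*c = -109 + 378*(-20/3) = -109 - 2520 = -2629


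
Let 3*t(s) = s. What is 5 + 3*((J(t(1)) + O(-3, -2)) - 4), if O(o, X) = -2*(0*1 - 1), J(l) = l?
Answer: 0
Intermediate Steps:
t(s) = s/3
O(o, X) = 2 (O(o, X) = -2*(0 - 1) = -2*(-1) = 2)
5 + 3*((J(t(1)) + O(-3, -2)) - 4) = 5 + 3*(((1/3)*1 + 2) - 4) = 5 + 3*((1/3 + 2) - 4) = 5 + 3*(7/3 - 4) = 5 + 3*(-5/3) = 5 - 5 = 0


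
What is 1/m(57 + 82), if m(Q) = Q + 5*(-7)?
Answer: 1/104 ≈ 0.0096154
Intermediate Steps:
m(Q) = -35 + Q (m(Q) = Q - 35 = -35 + Q)
1/m(57 + 82) = 1/(-35 + (57 + 82)) = 1/(-35 + 139) = 1/104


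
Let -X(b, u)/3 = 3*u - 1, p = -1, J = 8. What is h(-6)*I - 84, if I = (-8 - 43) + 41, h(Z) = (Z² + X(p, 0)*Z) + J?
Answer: -344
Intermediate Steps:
X(b, u) = 3 - 9*u (X(b, u) = -3*(3*u - 1) = -3*(-1 + 3*u) = 3 - 9*u)
h(Z) = 8 + Z² + 3*Z (h(Z) = (Z² + (3 - 9*0)*Z) + 8 = (Z² + (3 + 0)*Z) + 8 = (Z² + 3*Z) + 8 = 8 + Z² + 3*Z)
I = -10 (I = -51 + 41 = -10)
h(-6)*I - 84 = (8 + (-6)² + 3*(-6))*(-10) - 84 = (8 + 36 - 18)*(-10) - 84 = 26*(-10) - 84 = -260 - 84 = -344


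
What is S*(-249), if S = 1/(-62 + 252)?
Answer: -249/190 ≈ -1.3105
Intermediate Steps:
S = 1/190 ≈ 0.0052632
S*(-249) = (1/190)*(-249) = -249/190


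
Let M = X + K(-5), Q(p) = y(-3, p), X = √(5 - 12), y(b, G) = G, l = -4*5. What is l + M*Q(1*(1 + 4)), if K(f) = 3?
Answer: -5 + 5*I*√7 ≈ -5.0 + 13.229*I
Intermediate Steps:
l = -20
X = I*√7 (X = √(-7) = I*√7 ≈ 2.6458*I)
Q(p) = p
M = 3 + I*√7 (M = I*√7 + 3 = 3 + I*√7 ≈ 3.0 + 2.6458*I)
l + M*Q(1*(1 + 4)) = -20 + (3 + I*√7)*(1*(1 + 4)) = -20 + (3 + I*√7)*(1*5) = -20 + (3 + I*√7)*5 = -20 + (15 + 5*I*√7) = -5 + 5*I*√7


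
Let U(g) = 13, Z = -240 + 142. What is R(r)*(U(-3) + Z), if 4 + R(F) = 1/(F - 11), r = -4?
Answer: 1037/3 ≈ 345.67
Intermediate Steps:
R(F) = -4 + 1/(-11 + F) (R(F) = -4 + 1/(F - 11) = -4 + 1/(-11 + F))
Z = -98
R(r)*(U(-3) + Z) = ((45 - 4*(-4))/(-11 - 4))*(13 - 98) = ((45 + 16)/(-15))*(-85) = -1/15*61*(-85) = -61/15*(-85) = 1037/3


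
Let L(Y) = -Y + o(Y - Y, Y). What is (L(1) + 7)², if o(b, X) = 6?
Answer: 144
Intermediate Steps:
L(Y) = 6 - Y (L(Y) = -Y + 6 = 6 - Y)
(L(1) + 7)² = ((6 - 1*1) + 7)² = ((6 - 1) + 7)² = (5 + 7)² = 12² = 144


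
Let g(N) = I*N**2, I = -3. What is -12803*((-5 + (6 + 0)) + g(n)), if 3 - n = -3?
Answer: 1369921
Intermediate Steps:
n = 6 (n = 3 - 1*(-3) = 3 + 3 = 6)
g(N) = -3*N**2
-12803*((-5 + (6 + 0)) + g(n)) = -12803*((-5 + (6 + 0)) - 3*6**2) = -12803*((-5 + 6) - 3*36) = -12803*(1 - 108) = -12803*(-107) = 1369921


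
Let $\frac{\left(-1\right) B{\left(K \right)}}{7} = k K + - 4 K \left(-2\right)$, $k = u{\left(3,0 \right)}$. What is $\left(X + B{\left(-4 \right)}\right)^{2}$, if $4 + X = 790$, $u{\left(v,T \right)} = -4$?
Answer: $806404$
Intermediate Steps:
$X = 786$ ($X = -4 + 790 = 786$)
$k = -4$
$B{\left(K \right)} = - 28 K$ ($B{\left(K \right)} = - 7 \left(- 4 K + - 4 K \left(-2\right)\right) = - 7 \left(- 4 K + 8 K\right) = - 7 \cdot 4 K = - 28 K$)
$\left(X + B{\left(-4 \right)}\right)^{2} = \left(786 - -112\right)^{2} = \left(786 + 112\right)^{2} = 898^{2} = 806404$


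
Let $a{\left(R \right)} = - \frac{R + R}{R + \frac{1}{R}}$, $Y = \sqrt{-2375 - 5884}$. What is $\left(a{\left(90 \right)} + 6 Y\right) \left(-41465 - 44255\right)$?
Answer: $\frac{1388664000}{8101} - 514320 i \sqrt{8259} \approx 1.7142 \cdot 10^{5} - 4.6741 \cdot 10^{7} i$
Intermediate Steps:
$Y = i \sqrt{8259}$ ($Y = \sqrt{-8259} = i \sqrt{8259} \approx 90.879 i$)
$a{\left(R \right)} = - \frac{2 R}{R + \frac{1}{R}}$
$\left(a{\left(90 \right)} + 6 Y\right) \left(-41465 - 44255\right) = \left(- \frac{2 \cdot 90^{2}}{1 + 90^{2}} + 6 i \sqrt{8259}\right) \left(-41465 - 44255\right) = \left(\left(-2\right) 8100 \frac{1}{1 + 8100} + 6 i \sqrt{8259}\right) \left(-85720\right) = \left(\left(-2\right) 8100 \cdot \frac{1}{8101} + 6 i \sqrt{8259}\right) \left(-85720\right) = \left(- \frac{16200}{8101} + 6 i \sqrt{8259}\right) \left(-85720\right) = \frac{1388664000}{8101} - 514320 i \sqrt{8259}$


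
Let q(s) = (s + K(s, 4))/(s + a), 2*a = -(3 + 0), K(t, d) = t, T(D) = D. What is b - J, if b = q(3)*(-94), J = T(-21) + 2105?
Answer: -2460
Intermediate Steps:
a = -3/2 (a = (-(3 + 0))/2 = (-1*3)/2 = (½)*(-3) = -3/2 ≈ -1.5000)
q(s) = 2*s/(-3/2 + s) (q(s) = (s + s)/(s - 3/2) = (2*s)/(-3/2 + s) = 2*s/(-3/2 + s))
J = 2084 (J = -21 + 2105 = 2084)
b = -376 (b = (4*3/(-3 + 2*3))*(-94) = (4*3/(-3 + 6))*(-94) = (4*3/3)*(-94) = (4*3*(⅓))*(-94) = 4*(-94) = -376)
b - J = -376 - 1*2084 = -376 - 2084 = -2460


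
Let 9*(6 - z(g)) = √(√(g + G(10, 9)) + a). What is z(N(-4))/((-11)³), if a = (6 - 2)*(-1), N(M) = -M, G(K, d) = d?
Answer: -6/1331 + I*√(4 - √13)/11979 ≈ -0.0045079 + 5.2429e-5*I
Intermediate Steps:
a = -4 (a = 4*(-1) = -4)
z(g) = 6 - √(-4 + √(9 + g))/9 (z(g) = 6 - √(√(g + 9) - 4)/9 = 6 - √(√(9 + g) - 4)/9 = 6 - √(-4 + √(9 + g))/9)
z(N(-4))/((-11)³) = (6 - √(-4 + √(9 - 1*(-4)))/9)/((-11)³) = (6 - √(-4 + √(9 + 4))/9)/(-1331) = (6 - √(-4 + √13)/9)*(-1/1331) = -6/1331 + √(-4 + √13)/11979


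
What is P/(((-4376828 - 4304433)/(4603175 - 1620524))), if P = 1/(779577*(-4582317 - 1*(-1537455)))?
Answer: 994217/6868915762971251538 ≈ 1.4474e-13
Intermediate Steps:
P = -1/2373704383374 (P = 1/(779577*(-4582317 + 1537455)) = (1/779577)/(-3044862) = (1/779577)*(-1/3044862) = -1/2373704383374 ≈ -4.2128e-13)
P/(((-4376828 - 4304433)/(4603175 - 1620524))) = -(4603175 - 1620524)/(-4376828 - 4304433)/2373704383374 = -1/(2373704383374*((-8681261/2982651))) = -1/(2373704383374*((-8681261*1/2982651))) = -1/(2373704383374*(-8681261/2982651)) = -1/2373704383374*(-2982651/8681261) = 994217/6868915762971251538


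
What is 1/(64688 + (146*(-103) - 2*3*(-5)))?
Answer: 1/49680 ≈ 2.0129e-5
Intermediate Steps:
1/(64688 + (146*(-103) - 2*3*(-5))) = 1/(64688 + (-15038 - 6*(-5))) = 1/(64688 + (-15038 + 30)) = 1/(64688 - 15008) = 1/49680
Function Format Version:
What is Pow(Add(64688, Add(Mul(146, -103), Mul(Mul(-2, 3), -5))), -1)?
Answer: Rational(1, 49680) ≈ 2.0129e-5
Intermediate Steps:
Pow(Add(64688, Add(Mul(146, -103), Mul(Mul(-2, 3), -5))), -1) = Pow(Add(64688, Add(-15038, Mul(-6, -5))), -1) = Pow(Add(64688, Add(-15038, 30)), -1) = Pow(Add(64688, -15008), -1) = Pow(49680, -1) = Rational(1, 49680)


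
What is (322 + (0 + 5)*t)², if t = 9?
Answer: 134689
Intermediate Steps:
(322 + (0 + 5)*t)² = (322 + (0 + 5)*9)² = (322 + 5*9)² = (322 + 45)² = 367² = 134689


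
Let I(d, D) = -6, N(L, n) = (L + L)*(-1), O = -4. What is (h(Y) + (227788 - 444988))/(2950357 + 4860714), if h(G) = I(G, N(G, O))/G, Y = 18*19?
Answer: -12380401/445231047 ≈ -0.027807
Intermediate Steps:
Y = 342
N(L, n) = -2*L (N(L, n) = (2*L)*(-1) = -2*L)
h(G) = -6/G
(h(Y) + (227788 - 444988))/(2950357 + 4860714) = (-6/342 + (227788 - 444988))/(2950357 + 4860714) = (-6*1/342 - 217200)/7811071 = (-1/57 - 217200)*(1/7811071) = -12380401/57*1/7811071 = -12380401/445231047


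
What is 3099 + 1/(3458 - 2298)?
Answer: 3594841/1160 ≈ 3099.0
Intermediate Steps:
3099 + 1/(3458 - 2298) = 3099 + 1/1160 = 3594841/1160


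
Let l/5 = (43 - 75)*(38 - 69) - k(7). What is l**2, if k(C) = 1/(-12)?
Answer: 3543225625/144 ≈ 2.4606e+7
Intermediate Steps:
k(C) = -1/12
l = 59525/12 (l = 5*((43 - 75)*(38 - 69) - 1*(-1/12)) = 5*(-32*(-31) + 1/12) = 5*(992 + 1/12) = 5*(11905/12) = 59525/12 ≈ 4960.4)
l**2 = (59525/12)**2 = 3543225625/144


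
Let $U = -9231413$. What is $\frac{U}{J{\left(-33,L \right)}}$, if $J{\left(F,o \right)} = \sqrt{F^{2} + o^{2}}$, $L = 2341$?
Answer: $- \frac{9231413 \sqrt{5481370}}{5481370} \approx -3943.0$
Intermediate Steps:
$\frac{U}{J{\left(-33,L \right)}} = - \frac{9231413}{\sqrt{\left(-33\right)^{2} + 2341^{2}}} = - \frac{9231413}{\sqrt{1089 + 5480281}} = - \frac{9231413}{\sqrt{5481370}} = - 9231413 \frac{\sqrt{5481370}}{5481370} = - \frac{9231413 \sqrt{5481370}}{5481370}$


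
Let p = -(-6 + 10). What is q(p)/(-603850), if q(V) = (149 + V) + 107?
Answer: -126/301925 ≈ -0.00041732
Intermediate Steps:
p = -4 (p = -1*4 = -4)
q(V) = 256 + V
q(p)/(-603850) = (256 - 4)/(-603850) = 252*(-1/603850) = -126/301925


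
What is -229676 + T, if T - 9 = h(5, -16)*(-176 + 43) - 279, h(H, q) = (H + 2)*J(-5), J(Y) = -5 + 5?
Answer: -229946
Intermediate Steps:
J(Y) = 0
h(H, q) = 0 (h(H, q) = (H + 2)*0 = (2 + H)*0 = 0)
T = -270 (T = 9 + (0*(-176 + 43) - 279) = 9 + (0*(-133) - 279) = 9 + (0 - 279) = 9 - 279 = -270)
-229676 + T = -229676 - 270 = -229946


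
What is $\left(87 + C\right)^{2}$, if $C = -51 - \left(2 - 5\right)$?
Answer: $1521$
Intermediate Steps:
$C = -48$ ($C = -51 - \left(2 - 5\right) = -51 - -3 = -51 + 3 = -48$)
$\left(87 + C\right)^{2} = \left(87 - 48\right)^{2} = 39^{2} = 1521$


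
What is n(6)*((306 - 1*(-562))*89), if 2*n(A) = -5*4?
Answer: -772520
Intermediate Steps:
n(A) = -10 (n(A) = (-5*4)/2 = (½)*(-20) = -10)
n(6)*((306 - 1*(-562))*89) = -10*(306 - 1*(-562))*89 = -10*(306 + 562)*89 = -8680*89 = -10*77252 = -772520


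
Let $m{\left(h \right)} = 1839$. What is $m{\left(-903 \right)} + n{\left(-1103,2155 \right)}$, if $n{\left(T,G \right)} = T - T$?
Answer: $1839$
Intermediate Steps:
$n{\left(T,G \right)} = 0$
$m{\left(-903 \right)} + n{\left(-1103,2155 \right)} = 1839 + 0 = 1839$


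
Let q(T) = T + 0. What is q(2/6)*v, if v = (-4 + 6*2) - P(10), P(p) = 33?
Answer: -25/3 ≈ -8.3333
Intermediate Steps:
q(T) = T
v = -25 (v = (-4 + 6*2) - 1*33 = (-4 + 12) - 33 = 8 - 33 = -25)
q(2/6)*v = (2/6)*(-25) = (2*(⅙))*(-25) = (⅓)*(-25) = -25/3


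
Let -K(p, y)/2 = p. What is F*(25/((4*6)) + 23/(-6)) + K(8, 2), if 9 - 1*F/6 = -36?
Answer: -3079/4 ≈ -769.75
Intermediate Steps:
F = 270 (F = 54 - 6*(-36) = 54 + 216 = 270)
K(p, y) = -2*p
F*(25/((4*6)) + 23/(-6)) + K(8, 2) = 270*(25/((4*6)) + 23/(-6)) - 2*8 = 270*(25/24 + 23*(-⅙)) - 16 = 270*(25*(1/24) - 23/6) - 16 = 270*(25/24 - 23/6) - 16 = 270*(-67/24) - 16 = -3015/4 - 16 = -3079/4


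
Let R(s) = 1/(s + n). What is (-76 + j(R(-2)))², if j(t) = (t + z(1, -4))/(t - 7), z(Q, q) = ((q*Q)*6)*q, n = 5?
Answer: 3272481/400 ≈ 8181.2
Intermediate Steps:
z(Q, q) = 6*Q*q² (z(Q, q) = ((Q*q)*6)*q = (6*Q*q)*q = 6*Q*q²)
R(s) = 1/(5 + s) (R(s) = 1/(s + 5) = 1/(5 + s))
j(t) = (96 + t)/(-7 + t) (j(t) = (t + 6*1*(-4)²)/(t - 7) = (t + 6*1*16)/(-7 + t) = (t + 96)/(-7 + t) = (96 + t)/(-7 + t))
(-76 + j(R(-2)))² = (-76 + (96 + 1/(5 - 2))/(-7 + 1/(5 - 2)))² = (-76 + (96 + 1/3)/(-7 + 1/3))² = (-76 + (96 + ⅓)/(-7 + ⅓))² = (-76 + (289/3)/(-20/3))² = (-76 - 3/20*289/3)² = (-76 - 289/20)² = (-1809/20)² = 3272481/400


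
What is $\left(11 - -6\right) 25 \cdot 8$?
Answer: $3400$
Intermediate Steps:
$\left(11 - -6\right) 25 \cdot 8 = \left(11 + 6\right) 25 \cdot 8 = 17 \cdot 25 \cdot 8 = 425 \cdot 8 = 3400$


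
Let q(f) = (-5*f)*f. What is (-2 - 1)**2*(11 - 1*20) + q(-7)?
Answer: -326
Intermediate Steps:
q(f) = -5*f**2
(-2 - 1)**2*(11 - 1*20) + q(-7) = (-2 - 1)**2*(11 - 1*20) - 5*(-7)**2 = (-3)**2*(11 - 20) - 5*49 = 9*(-9) - 245 = -81 - 245 = -326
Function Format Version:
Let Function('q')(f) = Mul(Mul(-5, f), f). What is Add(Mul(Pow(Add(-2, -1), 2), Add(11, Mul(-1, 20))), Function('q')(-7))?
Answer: -326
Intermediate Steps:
Function('q')(f) = Mul(-5, Pow(f, 2))
Add(Mul(Pow(Add(-2, -1), 2), Add(11, Mul(-1, 20))), Function('q')(-7)) = Add(Mul(Pow(Add(-2, -1), 2), Add(11, Mul(-1, 20))), Mul(-5, Pow(-7, 2))) = Add(Mul(Pow(-3, 2), Add(11, -20)), Mul(-5, 49)) = Add(Mul(9, -9), -245) = Add(-81, -245) = -326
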